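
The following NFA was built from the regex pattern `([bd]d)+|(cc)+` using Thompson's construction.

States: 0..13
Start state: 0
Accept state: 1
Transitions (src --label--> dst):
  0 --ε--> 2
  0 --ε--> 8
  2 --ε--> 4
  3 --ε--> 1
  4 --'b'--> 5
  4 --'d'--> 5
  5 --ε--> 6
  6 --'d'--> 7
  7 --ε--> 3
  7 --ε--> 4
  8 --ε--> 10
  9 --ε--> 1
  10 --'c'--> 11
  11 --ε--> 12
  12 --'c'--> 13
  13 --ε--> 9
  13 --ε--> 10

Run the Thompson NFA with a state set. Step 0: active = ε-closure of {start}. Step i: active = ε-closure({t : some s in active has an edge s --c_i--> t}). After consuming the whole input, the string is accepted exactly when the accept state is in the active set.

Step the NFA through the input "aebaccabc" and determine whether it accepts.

Answer: REJECT

Trace:
S₀ = ε-closure({0}) = {0,2,4,8,10}
'a' @ 1: {}  — dead — no transitions
rest 'ebaccabc' ignored (set empty)
end set {} — state 1 not in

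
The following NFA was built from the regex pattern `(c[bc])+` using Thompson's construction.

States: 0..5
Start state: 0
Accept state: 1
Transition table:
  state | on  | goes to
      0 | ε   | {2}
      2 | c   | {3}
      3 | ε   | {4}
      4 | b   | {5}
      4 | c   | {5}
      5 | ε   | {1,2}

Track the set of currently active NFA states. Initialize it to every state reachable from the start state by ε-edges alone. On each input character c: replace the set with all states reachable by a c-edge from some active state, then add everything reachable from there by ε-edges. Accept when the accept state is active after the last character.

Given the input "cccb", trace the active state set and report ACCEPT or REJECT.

Answer: ACCEPT

Steps:
start: ε-closure({0}) = {0,2}
'c' @ 1: {3,4}
'c' @ 2: {1,2,5}  [accepting]
'c' @ 3: {3,4}
'b' @ 4: {1,2,5}  [accepting]
final: {1,2,5}; accept 1 in set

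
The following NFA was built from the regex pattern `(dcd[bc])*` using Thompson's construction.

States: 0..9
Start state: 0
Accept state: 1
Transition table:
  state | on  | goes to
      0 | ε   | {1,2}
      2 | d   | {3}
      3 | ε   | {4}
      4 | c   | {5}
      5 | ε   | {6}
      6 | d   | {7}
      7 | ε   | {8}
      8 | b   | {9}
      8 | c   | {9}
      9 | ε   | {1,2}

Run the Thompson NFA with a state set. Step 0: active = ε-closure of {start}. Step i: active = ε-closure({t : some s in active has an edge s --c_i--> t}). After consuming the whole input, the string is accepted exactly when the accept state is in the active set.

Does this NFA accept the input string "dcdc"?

Answer: ACCEPT

Steps:
initial (ε-close {0}): {0,1,2}
'd' @ 1: {3,4}
'c' @ 2: {5,6}
'd' @ 3: {7,8}
'c' @ 4: {1,2,9}  [accepting]
final: {1,2,9}; accept 1 in set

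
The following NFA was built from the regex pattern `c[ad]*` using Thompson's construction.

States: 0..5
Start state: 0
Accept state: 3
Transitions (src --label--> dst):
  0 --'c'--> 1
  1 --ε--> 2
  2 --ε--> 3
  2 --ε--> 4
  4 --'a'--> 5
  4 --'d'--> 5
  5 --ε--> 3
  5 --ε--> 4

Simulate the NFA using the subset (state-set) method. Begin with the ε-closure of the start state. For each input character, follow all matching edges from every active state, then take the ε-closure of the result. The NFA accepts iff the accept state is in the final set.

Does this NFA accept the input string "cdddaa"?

S₀ = ε-closure({0}) = {0}
'c' @ 1: {1,2,3,4}  [accepting]
'd' @ 2: {3,4,5}  [accepting]
'd' @ 3: {3,4,5}  [accepting]
'd' @ 4: {3,4,5}  [accepting]
'a' @ 5: {3,4,5}  [accepting]
'a' @ 6: {3,4,5}  [accepting]
after full input: {3,4,5}  (accept=3 in)

Answer: ACCEPT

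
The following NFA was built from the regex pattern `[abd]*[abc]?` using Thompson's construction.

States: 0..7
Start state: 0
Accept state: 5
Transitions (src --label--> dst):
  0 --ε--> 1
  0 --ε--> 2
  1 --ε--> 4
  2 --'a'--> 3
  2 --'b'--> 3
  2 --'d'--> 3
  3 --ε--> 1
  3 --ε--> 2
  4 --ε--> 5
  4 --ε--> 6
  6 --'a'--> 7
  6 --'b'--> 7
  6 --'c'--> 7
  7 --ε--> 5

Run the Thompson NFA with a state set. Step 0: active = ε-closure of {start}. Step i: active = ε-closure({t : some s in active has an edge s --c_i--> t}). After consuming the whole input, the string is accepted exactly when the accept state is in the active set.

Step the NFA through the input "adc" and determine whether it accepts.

initial (ε-close {0}): {0,1,2,4,5,6}
'a' @ 1: {1,2,3,4,5,6,7}  ✓accept
'd' @ 2: {1,2,3,4,5,6}  ✓accept
'c' @ 3: {5,7}  ✓accept
after full input: {5,7}  (accept=5 in)

Answer: ACCEPT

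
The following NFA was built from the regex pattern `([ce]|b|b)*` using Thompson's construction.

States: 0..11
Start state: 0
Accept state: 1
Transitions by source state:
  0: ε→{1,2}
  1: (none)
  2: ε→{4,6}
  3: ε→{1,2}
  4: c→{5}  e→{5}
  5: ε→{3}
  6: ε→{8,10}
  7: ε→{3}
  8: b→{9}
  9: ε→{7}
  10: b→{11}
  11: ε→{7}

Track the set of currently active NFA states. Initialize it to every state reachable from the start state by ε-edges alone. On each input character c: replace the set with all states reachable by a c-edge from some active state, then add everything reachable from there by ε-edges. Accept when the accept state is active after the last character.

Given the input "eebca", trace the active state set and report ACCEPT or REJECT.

start: ε-closure({0}) = {0,1,2,4,6,8,10}
'e' @ 1: {1,2,3,4,5,6,8,10}  (accept∈set)
'e' @ 2: {1,2,3,4,5,6,8,10}  (accept∈set)
'b' @ 3: {1,2,3,4,6,7,8,9,10,11}  (accept∈set)
'c' @ 4: {1,2,3,4,5,6,8,10}  (accept∈set)
'a' @ 5: {}  — state set empty
end set {} — state 1 not in

Answer: REJECT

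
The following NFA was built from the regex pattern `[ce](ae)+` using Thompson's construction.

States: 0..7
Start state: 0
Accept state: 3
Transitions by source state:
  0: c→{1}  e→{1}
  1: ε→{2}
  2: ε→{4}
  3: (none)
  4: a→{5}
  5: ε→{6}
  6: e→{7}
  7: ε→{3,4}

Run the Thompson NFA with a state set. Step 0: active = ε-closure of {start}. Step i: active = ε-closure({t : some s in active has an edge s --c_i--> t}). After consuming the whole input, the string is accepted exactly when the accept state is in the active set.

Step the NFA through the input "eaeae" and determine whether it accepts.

Answer: ACCEPT

Trace:
S₀ = ε-closure({0}) = {0}
'e' @ 1: {1,2,4}
'a' @ 2: {5,6}
'e' @ 3: {3,4,7}  (accept∈set)
'a' @ 4: {5,6}
'e' @ 5: {3,4,7}  (accept∈set)
final: {3,4,7}; accept 3 in set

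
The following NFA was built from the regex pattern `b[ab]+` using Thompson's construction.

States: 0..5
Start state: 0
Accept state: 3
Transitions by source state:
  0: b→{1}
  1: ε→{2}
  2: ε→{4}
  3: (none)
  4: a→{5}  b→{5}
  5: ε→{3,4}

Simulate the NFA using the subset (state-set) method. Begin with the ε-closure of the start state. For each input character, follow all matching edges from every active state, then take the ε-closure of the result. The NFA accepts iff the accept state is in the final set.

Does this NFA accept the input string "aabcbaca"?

Answer: REJECT

Trace:
S₀ = ε-closure({0}) = {0}
'a' @ 1: {}  — dead — no transitions
rest 'abcbaca' ignored (set empty)
after full input: {}  (accept=3 not in)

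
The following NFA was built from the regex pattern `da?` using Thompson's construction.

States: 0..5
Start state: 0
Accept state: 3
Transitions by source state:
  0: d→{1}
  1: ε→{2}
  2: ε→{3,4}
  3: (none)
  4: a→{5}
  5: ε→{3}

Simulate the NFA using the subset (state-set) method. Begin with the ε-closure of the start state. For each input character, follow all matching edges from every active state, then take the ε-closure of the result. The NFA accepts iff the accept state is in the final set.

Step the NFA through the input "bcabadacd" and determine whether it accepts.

initial (ε-close {0}): {0}
'b' @ 1: {}  — state set empty
rest 'cabadacd' ignored (set empty)
after full input: {}  (accept=3 not in)

Answer: REJECT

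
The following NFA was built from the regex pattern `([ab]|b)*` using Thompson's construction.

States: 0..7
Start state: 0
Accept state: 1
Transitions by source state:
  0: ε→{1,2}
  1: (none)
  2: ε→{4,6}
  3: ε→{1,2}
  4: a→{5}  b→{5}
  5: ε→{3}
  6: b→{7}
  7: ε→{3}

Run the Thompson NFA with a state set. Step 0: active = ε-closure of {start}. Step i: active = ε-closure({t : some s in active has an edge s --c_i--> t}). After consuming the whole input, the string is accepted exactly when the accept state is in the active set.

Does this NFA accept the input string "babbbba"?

Answer: ACCEPT

Steps:
initial (ε-close {0}): {0,1,2,4,6}
'b' @ 1: {1,2,3,4,5,6,7}  ✓accept
'a' @ 2: {1,2,3,4,5,6}  ✓accept
'b' @ 3: {1,2,3,4,5,6,7}  ✓accept
'b' @ 4: {1,2,3,4,5,6,7}  ✓accept
'b' @ 5: {1,2,3,4,5,6,7}  ✓accept
'b' @ 6: {1,2,3,4,5,6,7}  ✓accept
'a' @ 7: {1,2,3,4,5,6}  ✓accept
after full input: {1,2,3,4,5,6}  (accept=1 in)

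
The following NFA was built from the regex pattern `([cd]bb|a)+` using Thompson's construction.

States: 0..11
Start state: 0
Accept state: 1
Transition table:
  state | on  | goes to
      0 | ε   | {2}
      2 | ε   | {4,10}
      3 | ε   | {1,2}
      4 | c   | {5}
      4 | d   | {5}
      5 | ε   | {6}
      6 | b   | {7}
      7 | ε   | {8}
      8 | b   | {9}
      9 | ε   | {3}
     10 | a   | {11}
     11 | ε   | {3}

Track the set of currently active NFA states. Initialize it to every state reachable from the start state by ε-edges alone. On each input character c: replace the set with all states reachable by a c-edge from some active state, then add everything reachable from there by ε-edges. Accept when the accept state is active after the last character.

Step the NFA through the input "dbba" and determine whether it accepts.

initial (ε-close {0}): {0,2,4,10}
'd' @ 1: {5,6}
'b' @ 2: {7,8}
'b' @ 3: {1,2,3,4,9,10}  (accept∈set)
'a' @ 4: {1,2,3,4,10,11}  (accept∈set)
final: {1,2,3,4,10,11}; accept 1 in set

Answer: ACCEPT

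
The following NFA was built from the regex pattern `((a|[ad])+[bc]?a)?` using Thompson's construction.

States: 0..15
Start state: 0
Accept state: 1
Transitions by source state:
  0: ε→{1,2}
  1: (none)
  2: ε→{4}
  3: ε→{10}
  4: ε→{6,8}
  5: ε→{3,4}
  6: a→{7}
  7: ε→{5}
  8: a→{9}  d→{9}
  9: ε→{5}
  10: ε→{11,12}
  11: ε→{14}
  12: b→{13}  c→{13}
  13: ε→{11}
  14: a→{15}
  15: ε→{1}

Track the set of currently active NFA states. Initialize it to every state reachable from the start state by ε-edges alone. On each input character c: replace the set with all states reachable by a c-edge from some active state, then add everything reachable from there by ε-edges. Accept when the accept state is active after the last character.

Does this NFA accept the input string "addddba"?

Answer: ACCEPT

Derivation:
S₀ = ε-closure({0}) = {0,1,2,4,6,8}
'a' @ 1: {3,4,5,6,7,8,9,10,11,12,14}
'd' @ 2: {3,4,5,6,8,9,10,11,12,14}
'd' @ 3: {3,4,5,6,8,9,10,11,12,14}
'd' @ 4: {3,4,5,6,8,9,10,11,12,14}
'd' @ 5: {3,4,5,6,8,9,10,11,12,14}
'b' @ 6: {11,13,14}
'a' @ 7: {1,15}  [accepting]
end set {1,15} — state 1 in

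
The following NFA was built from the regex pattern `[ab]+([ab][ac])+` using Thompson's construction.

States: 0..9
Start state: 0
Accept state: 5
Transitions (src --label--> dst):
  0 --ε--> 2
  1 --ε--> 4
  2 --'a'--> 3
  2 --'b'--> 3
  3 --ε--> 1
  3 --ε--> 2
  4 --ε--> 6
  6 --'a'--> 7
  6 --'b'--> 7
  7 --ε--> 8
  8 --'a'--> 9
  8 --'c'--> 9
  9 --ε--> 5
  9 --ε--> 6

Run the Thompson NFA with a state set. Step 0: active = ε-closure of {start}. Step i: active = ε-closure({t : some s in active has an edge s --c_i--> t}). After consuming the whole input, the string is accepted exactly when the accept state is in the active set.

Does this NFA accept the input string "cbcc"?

S₀ = ε-closure({0}) = {0,2}
'c' @ 1: {}  — dead — no transitions
rest 'bcc' ignored (set empty)
final: {}; accept 5 not in set

Answer: REJECT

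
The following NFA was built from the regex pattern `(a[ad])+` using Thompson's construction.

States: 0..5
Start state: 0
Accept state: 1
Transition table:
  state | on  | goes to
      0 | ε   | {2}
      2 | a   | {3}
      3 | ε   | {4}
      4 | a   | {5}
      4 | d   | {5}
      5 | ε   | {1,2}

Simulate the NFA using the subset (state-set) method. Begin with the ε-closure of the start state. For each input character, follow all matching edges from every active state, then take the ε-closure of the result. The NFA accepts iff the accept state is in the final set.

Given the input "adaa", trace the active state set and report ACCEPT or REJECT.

S₀ = ε-closure({0}) = {0,2}
'a' @ 1: {3,4}
'd' @ 2: {1,2,5}  (accept∈set)
'a' @ 3: {3,4}
'a' @ 4: {1,2,5}  (accept∈set)
end set {1,2,5} — state 1 in

Answer: ACCEPT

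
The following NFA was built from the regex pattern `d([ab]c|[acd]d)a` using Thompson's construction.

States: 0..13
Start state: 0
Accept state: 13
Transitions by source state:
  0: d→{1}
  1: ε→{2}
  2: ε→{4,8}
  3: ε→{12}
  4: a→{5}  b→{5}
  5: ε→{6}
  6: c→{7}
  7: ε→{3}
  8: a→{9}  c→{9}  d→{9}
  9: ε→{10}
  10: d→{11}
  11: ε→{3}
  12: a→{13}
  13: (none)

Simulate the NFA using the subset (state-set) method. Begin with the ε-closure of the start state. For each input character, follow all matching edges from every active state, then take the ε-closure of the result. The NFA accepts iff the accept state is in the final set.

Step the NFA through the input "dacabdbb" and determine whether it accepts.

Answer: REJECT

Derivation:
initial (ε-close {0}): {0}
'd' @ 1: {1,2,4,8}
'a' @ 2: {5,6,9,10}
'c' @ 3: {3,7,12}
'a' @ 4: {13}  (accept∈set)
'b' @ 5: {}  — dead — no transitions
rest 'dbb' ignored (set empty)
after full input: {}  (accept=13 not in)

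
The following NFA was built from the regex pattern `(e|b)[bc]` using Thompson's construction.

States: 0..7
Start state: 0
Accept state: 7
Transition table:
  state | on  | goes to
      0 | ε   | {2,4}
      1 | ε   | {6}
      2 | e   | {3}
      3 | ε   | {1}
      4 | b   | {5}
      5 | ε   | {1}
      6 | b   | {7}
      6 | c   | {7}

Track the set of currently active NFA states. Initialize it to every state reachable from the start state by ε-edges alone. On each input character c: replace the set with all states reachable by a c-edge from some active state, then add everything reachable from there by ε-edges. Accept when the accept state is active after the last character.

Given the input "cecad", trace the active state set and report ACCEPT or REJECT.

start: ε-closure({0}) = {0,2,4}
'c' @ 1: {}  — no active states
rest 'ecad' ignored (set empty)
end set {} — state 7 not in

Answer: REJECT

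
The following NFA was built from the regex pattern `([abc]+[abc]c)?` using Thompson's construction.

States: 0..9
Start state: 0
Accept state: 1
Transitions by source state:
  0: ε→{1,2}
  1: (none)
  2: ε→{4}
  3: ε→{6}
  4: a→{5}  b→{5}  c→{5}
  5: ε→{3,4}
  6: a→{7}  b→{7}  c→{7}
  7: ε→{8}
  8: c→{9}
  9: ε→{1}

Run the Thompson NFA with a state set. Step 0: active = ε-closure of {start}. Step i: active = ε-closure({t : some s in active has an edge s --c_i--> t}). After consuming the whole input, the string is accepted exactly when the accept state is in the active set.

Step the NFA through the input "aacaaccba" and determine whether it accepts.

Answer: REJECT

Trace:
initial (ε-close {0}): {0,1,2,4}
'a' @ 1: {3,4,5,6}
'a' @ 2: {3,4,5,6,7,8}
'c' @ 3: {1,3,4,5,6,7,8,9}  [accepting]
'a' @ 4: {3,4,5,6,7,8}
'a' @ 5: {3,4,5,6,7,8}
'c' @ 6: {1,3,4,5,6,7,8,9}  [accepting]
'c' @ 7: {1,3,4,5,6,7,8,9}  [accepting]
'b' @ 8: {3,4,5,6,7,8}
'a' @ 9: {3,4,5,6,7,8}
after full input: {3,4,5,6,7,8}  (accept=1 not in)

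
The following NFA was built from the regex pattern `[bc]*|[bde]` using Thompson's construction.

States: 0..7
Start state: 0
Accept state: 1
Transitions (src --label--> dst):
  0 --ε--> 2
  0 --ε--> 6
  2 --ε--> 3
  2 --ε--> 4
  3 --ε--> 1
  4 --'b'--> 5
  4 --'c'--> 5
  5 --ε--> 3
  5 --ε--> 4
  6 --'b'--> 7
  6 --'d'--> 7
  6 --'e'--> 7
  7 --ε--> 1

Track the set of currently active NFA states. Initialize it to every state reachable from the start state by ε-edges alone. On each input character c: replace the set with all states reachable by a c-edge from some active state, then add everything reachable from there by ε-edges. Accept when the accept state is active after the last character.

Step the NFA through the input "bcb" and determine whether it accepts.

start: ε-closure({0}) = {0,1,2,3,4,6}
'b' @ 1: {1,3,4,5,7}  [accepting]
'c' @ 2: {1,3,4,5}  [accepting]
'b' @ 3: {1,3,4,5}  [accepting]
after full input: {1,3,4,5}  (accept=1 in)

Answer: ACCEPT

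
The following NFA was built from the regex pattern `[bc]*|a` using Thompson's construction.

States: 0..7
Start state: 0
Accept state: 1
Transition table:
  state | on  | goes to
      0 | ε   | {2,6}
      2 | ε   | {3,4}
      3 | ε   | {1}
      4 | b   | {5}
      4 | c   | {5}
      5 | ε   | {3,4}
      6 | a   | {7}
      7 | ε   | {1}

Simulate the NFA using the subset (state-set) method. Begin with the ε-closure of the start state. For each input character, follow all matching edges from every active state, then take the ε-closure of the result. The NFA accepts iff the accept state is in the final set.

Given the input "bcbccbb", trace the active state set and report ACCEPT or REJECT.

Answer: ACCEPT

Steps:
S₀ = ε-closure({0}) = {0,1,2,3,4,6}
'b' @ 1: {1,3,4,5}  ✓accept
'c' @ 2: {1,3,4,5}  ✓accept
'b' @ 3: {1,3,4,5}  ✓accept
'c' @ 4: {1,3,4,5}  ✓accept
'c' @ 5: {1,3,4,5}  ✓accept
'b' @ 6: {1,3,4,5}  ✓accept
'b' @ 7: {1,3,4,5}  ✓accept
final: {1,3,4,5}; accept 1 in set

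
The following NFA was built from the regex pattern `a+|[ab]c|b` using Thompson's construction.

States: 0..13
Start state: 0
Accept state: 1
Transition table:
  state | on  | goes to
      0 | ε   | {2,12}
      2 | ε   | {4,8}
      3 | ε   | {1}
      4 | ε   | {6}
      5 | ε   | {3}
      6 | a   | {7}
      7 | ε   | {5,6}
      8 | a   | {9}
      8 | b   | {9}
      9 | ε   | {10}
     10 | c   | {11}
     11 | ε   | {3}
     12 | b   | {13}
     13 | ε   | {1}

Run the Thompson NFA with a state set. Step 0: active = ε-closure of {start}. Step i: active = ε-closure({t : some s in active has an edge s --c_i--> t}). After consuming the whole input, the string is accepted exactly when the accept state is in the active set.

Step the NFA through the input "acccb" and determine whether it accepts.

S₀ = ε-closure({0}) = {0,2,4,6,8,12}
'a' @ 1: {1,3,5,6,7,9,10}  [accepting]
'c' @ 2: {1,3,11}  [accepting]
'c' @ 3: {}  — no active states
rest 'cb' ignored (set empty)
end set {} — state 1 not in

Answer: REJECT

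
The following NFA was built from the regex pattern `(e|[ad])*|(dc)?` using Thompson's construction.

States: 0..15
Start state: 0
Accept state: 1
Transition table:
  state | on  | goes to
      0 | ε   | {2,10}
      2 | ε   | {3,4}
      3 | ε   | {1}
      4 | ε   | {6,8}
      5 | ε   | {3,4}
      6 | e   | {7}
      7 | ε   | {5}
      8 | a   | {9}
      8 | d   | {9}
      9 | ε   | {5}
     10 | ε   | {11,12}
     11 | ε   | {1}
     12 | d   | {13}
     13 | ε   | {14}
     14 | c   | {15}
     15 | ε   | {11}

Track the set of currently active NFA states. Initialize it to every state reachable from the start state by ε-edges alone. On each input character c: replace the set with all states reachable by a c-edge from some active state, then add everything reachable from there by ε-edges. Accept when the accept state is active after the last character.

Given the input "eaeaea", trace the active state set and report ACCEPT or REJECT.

initial (ε-close {0}): {0,1,2,3,4,6,8,10,11,12}
'e' @ 1: {1,3,4,5,6,7,8}  ✓accept
'a' @ 2: {1,3,4,5,6,8,9}  ✓accept
'e' @ 3: {1,3,4,5,6,7,8}  ✓accept
'a' @ 4: {1,3,4,5,6,8,9}  ✓accept
'e' @ 5: {1,3,4,5,6,7,8}  ✓accept
'a' @ 6: {1,3,4,5,6,8,9}  ✓accept
end set {1,3,4,5,6,8,9} — state 1 in

Answer: ACCEPT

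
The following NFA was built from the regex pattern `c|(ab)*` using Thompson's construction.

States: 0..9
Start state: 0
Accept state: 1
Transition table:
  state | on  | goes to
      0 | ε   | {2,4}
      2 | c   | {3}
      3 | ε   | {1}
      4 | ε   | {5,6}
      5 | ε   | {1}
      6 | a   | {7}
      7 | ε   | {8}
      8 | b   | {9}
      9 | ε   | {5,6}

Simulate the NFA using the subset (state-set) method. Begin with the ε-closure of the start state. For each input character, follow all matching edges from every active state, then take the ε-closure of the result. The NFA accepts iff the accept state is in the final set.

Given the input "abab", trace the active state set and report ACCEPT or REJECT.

start: ε-closure({0}) = {0,1,2,4,5,6}
'a' @ 1: {7,8}
'b' @ 2: {1,5,6,9}  ✓accept
'a' @ 3: {7,8}
'b' @ 4: {1,5,6,9}  ✓accept
after full input: {1,5,6,9}  (accept=1 in)

Answer: ACCEPT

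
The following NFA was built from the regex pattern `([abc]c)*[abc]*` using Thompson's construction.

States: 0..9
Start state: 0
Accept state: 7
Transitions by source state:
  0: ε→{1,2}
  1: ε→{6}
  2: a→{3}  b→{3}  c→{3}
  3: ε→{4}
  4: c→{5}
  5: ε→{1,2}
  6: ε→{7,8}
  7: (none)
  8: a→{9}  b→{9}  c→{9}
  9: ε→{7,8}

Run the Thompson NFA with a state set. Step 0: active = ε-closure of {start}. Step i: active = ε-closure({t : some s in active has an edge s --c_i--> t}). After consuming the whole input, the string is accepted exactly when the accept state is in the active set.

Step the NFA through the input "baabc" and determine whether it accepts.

S₀ = ε-closure({0}) = {0,1,2,6,7,8}
'b' @ 1: {3,4,7,8,9}  (accept∈set)
'a' @ 2: {7,8,9}  (accept∈set)
'a' @ 3: {7,8,9}  (accept∈set)
'b' @ 4: {7,8,9}  (accept∈set)
'c' @ 5: {7,8,9}  (accept∈set)
final: {7,8,9}; accept 7 in set

Answer: ACCEPT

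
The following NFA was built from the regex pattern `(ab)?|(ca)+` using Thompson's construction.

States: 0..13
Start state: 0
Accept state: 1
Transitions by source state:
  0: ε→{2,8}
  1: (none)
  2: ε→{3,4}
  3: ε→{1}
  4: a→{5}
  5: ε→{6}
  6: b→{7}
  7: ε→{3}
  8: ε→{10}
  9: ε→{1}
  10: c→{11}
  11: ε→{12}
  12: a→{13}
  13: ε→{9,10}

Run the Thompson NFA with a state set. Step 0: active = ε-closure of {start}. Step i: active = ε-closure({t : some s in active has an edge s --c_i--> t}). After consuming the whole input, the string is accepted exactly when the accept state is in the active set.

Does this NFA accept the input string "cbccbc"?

Answer: REJECT

Steps:
start: ε-closure({0}) = {0,1,2,3,4,8,10}
'c' @ 1: {11,12}
'b' @ 2: {}  — state set empty
rest 'ccbc' ignored (set empty)
final: {}; accept 1 not in set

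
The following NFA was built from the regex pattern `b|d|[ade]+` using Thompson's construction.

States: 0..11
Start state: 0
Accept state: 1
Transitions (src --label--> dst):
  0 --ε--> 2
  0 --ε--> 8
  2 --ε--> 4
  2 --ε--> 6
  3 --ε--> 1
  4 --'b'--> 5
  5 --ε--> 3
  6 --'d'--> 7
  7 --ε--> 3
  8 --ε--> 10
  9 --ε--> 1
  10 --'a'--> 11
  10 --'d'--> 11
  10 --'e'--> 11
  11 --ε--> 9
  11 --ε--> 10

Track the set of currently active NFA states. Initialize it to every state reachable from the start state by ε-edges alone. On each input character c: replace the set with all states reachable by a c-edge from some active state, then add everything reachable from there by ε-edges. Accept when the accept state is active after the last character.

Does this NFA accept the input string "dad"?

initial (ε-close {0}): {0,2,4,6,8,10}
'd' @ 1: {1,3,7,9,10,11}  (accept∈set)
'a' @ 2: {1,9,10,11}  (accept∈set)
'd' @ 3: {1,9,10,11}  (accept∈set)
end set {1,9,10,11} — state 1 in

Answer: ACCEPT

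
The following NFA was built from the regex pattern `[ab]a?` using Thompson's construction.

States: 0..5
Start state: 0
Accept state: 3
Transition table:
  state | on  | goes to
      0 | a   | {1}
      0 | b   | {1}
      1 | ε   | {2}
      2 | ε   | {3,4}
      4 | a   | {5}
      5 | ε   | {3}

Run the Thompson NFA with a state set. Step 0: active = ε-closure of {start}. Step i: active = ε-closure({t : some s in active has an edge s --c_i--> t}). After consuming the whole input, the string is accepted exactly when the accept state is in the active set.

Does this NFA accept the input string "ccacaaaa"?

start: ε-closure({0}) = {0}
'c' @ 1: {}  — state set empty
rest 'cacaaaa' ignored (set empty)
final: {}; accept 3 not in set

Answer: REJECT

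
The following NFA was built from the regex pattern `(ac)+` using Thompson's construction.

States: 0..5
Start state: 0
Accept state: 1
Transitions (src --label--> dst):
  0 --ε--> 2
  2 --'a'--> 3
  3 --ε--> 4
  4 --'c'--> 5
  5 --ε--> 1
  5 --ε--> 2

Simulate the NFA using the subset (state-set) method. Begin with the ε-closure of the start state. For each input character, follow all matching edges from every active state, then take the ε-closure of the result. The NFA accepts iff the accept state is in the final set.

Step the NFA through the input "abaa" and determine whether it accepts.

Answer: REJECT

Derivation:
initial (ε-close {0}): {0,2}
'a' @ 1: {3,4}
'b' @ 2: {}  — dead — no transitions
rest 'aa' ignored (set empty)
after full input: {}  (accept=1 not in)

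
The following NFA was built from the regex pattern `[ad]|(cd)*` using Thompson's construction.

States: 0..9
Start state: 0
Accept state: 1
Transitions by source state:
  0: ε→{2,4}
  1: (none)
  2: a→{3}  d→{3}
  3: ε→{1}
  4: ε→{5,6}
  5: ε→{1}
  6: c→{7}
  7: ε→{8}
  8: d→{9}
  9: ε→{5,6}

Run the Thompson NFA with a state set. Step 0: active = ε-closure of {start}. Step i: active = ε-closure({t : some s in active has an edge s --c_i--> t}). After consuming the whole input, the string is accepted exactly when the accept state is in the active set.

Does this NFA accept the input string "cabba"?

Answer: REJECT

Trace:
S₀ = ε-closure({0}) = {0,1,2,4,5,6}
'c' @ 1: {7,8}
'a' @ 2: {}  — dead — no transitions
rest 'bba' ignored (set empty)
final: {}; accept 1 not in set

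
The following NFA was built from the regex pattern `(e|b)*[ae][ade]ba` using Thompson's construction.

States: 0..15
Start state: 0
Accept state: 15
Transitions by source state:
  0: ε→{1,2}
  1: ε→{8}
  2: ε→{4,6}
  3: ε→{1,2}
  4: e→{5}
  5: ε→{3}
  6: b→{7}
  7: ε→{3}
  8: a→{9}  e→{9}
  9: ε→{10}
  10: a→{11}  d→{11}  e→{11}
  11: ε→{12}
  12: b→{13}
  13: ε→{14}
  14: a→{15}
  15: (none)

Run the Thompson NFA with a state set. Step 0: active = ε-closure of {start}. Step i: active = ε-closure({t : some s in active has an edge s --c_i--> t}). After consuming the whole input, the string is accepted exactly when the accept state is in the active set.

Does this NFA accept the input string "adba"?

S₀ = ε-closure({0}) = {0,1,2,4,6,8}
'a' @ 1: {9,10}
'd' @ 2: {11,12}
'b' @ 3: {13,14}
'a' @ 4: {15}  ✓accept
end set {15} — state 15 in

Answer: ACCEPT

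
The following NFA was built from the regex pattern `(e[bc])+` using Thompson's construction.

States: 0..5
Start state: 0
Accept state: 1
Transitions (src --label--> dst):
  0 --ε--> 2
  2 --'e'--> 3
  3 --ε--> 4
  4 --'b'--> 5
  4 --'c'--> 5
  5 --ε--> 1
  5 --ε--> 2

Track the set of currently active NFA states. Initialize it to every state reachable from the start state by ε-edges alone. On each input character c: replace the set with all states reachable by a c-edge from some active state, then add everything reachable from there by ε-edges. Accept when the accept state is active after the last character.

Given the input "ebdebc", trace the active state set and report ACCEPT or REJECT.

Answer: REJECT

Steps:
S₀ = ε-closure({0}) = {0,2}
'e' @ 1: {3,4}
'b' @ 2: {1,2,5}  (accept∈set)
'd' @ 3: {}  — dead — no transitions
rest 'ebc' ignored (set empty)
after full input: {}  (accept=1 not in)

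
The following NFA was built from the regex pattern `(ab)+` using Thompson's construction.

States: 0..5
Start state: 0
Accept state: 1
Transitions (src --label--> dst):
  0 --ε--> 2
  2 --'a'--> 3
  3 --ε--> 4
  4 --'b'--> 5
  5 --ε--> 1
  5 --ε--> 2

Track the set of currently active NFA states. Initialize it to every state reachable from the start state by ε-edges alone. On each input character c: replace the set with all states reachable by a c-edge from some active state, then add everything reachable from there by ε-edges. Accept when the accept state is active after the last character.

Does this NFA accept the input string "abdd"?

S₀ = ε-closure({0}) = {0,2}
'a' @ 1: {3,4}
'b' @ 2: {1,2,5}  (accept∈set)
'd' @ 3: {}  — state set empty
rest 'd' ignored (set empty)
final: {}; accept 1 not in set

Answer: REJECT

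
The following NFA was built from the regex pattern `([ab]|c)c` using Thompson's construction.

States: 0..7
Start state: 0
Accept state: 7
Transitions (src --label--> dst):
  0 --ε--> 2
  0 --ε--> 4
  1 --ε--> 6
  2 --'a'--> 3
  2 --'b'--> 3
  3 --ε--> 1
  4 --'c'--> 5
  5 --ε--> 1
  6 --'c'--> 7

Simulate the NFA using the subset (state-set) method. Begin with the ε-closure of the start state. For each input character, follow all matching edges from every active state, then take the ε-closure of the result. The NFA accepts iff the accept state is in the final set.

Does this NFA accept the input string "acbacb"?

initial (ε-close {0}): {0,2,4}
'a' @ 1: {1,3,6}
'c' @ 2: {7}  (accept∈set)
'b' @ 3: {}  — no active states
rest 'acb' ignored (set empty)
after full input: {}  (accept=7 not in)

Answer: REJECT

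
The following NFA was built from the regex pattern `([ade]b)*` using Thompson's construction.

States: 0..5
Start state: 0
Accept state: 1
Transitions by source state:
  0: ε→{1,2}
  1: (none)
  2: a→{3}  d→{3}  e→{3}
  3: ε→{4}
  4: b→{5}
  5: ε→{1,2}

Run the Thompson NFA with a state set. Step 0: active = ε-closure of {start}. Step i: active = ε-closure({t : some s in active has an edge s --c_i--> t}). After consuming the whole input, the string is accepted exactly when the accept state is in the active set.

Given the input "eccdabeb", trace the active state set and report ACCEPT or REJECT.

Answer: REJECT

Trace:
initial (ε-close {0}): {0,1,2}
'e' @ 1: {3,4}
'c' @ 2: {}  — no active states
rest 'cdabeb' ignored (set empty)
final: {}; accept 1 not in set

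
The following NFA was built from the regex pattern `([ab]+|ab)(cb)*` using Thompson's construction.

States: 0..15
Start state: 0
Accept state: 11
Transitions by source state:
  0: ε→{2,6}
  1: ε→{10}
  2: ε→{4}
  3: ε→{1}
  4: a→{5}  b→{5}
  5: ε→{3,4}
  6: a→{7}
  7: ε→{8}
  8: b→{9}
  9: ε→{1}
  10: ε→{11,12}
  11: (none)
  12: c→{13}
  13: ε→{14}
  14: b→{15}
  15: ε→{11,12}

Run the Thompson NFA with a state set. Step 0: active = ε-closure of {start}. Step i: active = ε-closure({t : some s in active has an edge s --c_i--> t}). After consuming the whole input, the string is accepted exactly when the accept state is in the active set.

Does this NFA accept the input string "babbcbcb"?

Answer: ACCEPT

Trace:
initial (ε-close {0}): {0,2,4,6}
'b' @ 1: {1,3,4,5,10,11,12}  (accept∈set)
'a' @ 2: {1,3,4,5,10,11,12}  (accept∈set)
'b' @ 3: {1,3,4,5,10,11,12}  (accept∈set)
'b' @ 4: {1,3,4,5,10,11,12}  (accept∈set)
'c' @ 5: {13,14}
'b' @ 6: {11,12,15}  (accept∈set)
'c' @ 7: {13,14}
'b' @ 8: {11,12,15}  (accept∈set)
after full input: {11,12,15}  (accept=11 in)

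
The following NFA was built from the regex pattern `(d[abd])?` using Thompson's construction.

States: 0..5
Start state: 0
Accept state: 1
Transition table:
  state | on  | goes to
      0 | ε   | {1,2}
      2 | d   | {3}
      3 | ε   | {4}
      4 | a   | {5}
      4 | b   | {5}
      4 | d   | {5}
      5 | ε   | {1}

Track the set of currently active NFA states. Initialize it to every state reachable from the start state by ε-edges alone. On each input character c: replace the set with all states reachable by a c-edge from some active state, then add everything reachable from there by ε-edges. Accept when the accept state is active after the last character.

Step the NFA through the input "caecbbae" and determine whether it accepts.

initial (ε-close {0}): {0,1,2}
'c' @ 1: {}  — dead — no transitions
rest 'aecbbae' ignored (set empty)
end set {} — state 1 not in

Answer: REJECT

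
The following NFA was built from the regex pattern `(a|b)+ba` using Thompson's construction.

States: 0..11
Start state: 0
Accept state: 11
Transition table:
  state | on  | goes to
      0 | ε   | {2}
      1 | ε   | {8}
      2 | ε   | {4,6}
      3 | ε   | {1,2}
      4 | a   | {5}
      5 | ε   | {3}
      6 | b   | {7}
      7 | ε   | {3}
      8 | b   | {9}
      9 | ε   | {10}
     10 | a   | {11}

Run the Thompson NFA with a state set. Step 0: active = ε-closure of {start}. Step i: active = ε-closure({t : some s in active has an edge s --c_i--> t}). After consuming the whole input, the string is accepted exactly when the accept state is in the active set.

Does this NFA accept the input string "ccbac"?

Answer: REJECT

Derivation:
S₀ = ε-closure({0}) = {0,2,4,6}
'c' @ 1: {}  — state set empty
rest 'cbac' ignored (set empty)
end set {} — state 11 not in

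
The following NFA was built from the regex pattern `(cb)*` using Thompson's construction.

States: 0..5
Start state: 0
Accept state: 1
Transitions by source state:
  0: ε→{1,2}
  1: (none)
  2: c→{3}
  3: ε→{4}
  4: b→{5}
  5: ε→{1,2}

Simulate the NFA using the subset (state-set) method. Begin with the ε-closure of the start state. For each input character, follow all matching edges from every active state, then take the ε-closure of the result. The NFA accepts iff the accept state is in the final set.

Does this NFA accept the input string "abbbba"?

S₀ = ε-closure({0}) = {0,1,2}
'a' @ 1: {}  — no active states
rest 'bbbba' ignored (set empty)
final: {}; accept 1 not in set

Answer: REJECT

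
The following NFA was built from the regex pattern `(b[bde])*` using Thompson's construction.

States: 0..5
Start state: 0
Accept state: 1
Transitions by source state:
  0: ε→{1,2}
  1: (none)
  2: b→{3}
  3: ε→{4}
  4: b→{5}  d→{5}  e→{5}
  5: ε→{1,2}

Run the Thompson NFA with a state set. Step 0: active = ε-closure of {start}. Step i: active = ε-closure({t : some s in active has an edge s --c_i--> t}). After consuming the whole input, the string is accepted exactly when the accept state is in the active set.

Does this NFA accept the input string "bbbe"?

initial (ε-close {0}): {0,1,2}
'b' @ 1: {3,4}
'b' @ 2: {1,2,5}  [accepting]
'b' @ 3: {3,4}
'e' @ 4: {1,2,5}  [accepting]
after full input: {1,2,5}  (accept=1 in)

Answer: ACCEPT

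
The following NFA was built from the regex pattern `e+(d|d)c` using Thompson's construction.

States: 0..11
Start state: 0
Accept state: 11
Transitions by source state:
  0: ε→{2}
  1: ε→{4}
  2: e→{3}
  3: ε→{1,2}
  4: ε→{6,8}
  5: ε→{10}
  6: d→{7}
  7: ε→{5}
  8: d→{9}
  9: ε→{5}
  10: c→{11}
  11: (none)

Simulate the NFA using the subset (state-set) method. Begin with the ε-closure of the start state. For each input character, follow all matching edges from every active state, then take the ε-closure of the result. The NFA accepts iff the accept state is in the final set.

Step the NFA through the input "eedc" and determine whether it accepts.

Answer: ACCEPT

Steps:
start: ε-closure({0}) = {0,2}
'e' @ 1: {1,2,3,4,6,8}
'e' @ 2: {1,2,3,4,6,8}
'd' @ 3: {5,7,9,10}
'c' @ 4: {11}  [accepting]
end set {11} — state 11 in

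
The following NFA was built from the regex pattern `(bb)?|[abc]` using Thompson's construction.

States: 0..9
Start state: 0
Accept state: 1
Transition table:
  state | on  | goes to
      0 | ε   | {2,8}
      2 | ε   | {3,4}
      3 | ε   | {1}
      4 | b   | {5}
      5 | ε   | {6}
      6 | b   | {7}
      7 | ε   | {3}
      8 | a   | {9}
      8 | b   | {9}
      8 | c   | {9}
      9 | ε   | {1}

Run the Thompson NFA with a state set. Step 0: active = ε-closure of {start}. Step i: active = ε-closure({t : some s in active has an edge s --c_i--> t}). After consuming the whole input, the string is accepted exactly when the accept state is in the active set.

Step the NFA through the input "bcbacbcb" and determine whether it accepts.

S₀ = ε-closure({0}) = {0,1,2,3,4,8}
'b' @ 1: {1,5,6,9}  ✓accept
'c' @ 2: {}  — state set empty
rest 'bacbcb' ignored (set empty)
end set {} — state 1 not in

Answer: REJECT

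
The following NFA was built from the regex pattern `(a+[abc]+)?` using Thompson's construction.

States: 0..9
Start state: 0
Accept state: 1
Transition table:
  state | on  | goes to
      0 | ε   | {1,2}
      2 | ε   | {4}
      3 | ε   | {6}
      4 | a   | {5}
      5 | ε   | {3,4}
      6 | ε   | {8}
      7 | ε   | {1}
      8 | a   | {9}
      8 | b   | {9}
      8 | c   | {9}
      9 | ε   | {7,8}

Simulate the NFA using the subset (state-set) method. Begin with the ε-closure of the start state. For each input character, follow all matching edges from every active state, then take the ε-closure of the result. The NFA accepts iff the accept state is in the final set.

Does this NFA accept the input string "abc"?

initial (ε-close {0}): {0,1,2,4}
'a' @ 1: {3,4,5,6,8}
'b' @ 2: {1,7,8,9}  ✓accept
'c' @ 3: {1,7,8,9}  ✓accept
end set {1,7,8,9} — state 1 in

Answer: ACCEPT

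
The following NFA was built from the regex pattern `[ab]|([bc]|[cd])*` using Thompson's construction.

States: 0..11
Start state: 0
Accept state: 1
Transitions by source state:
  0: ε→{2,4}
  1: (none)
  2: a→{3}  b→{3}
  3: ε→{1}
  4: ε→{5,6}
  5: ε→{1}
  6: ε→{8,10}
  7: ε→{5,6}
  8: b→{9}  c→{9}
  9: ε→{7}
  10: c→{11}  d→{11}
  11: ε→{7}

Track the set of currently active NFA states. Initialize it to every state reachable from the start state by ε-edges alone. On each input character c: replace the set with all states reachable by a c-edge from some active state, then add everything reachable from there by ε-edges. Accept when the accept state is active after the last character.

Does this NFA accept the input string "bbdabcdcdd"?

S₀ = ε-closure({0}) = {0,1,2,4,5,6,8,10}
'b' @ 1: {1,3,5,6,7,8,9,10}  ✓accept
'b' @ 2: {1,5,6,7,8,9,10}  ✓accept
'd' @ 3: {1,5,6,7,8,10,11}  ✓accept
'a' @ 4: {}  — dead — no transitions
rest 'bcdcdd' ignored (set empty)
after full input: {}  (accept=1 not in)

Answer: REJECT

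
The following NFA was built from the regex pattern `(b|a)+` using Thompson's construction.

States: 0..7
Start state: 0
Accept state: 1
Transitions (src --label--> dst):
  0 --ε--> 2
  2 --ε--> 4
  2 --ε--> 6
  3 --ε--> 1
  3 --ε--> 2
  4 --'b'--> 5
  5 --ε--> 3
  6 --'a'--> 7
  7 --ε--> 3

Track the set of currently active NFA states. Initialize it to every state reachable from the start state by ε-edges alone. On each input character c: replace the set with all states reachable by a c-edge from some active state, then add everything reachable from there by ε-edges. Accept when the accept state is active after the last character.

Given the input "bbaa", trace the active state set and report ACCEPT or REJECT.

Answer: ACCEPT

Steps:
initial (ε-close {0}): {0,2,4,6}
'b' @ 1: {1,2,3,4,5,6}  [accepting]
'b' @ 2: {1,2,3,4,5,6}  [accepting]
'a' @ 3: {1,2,3,4,6,7}  [accepting]
'a' @ 4: {1,2,3,4,6,7}  [accepting]
end set {1,2,3,4,6,7} — state 1 in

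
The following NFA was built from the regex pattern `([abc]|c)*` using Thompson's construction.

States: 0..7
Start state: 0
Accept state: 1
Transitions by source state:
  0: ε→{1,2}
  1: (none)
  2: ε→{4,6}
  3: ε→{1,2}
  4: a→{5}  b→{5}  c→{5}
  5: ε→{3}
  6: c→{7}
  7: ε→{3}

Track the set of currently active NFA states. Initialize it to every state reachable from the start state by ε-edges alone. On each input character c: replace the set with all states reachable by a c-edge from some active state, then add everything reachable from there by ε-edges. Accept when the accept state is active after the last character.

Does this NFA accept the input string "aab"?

Answer: ACCEPT

Steps:
initial (ε-close {0}): {0,1,2,4,6}
'a' @ 1: {1,2,3,4,5,6}  ✓accept
'a' @ 2: {1,2,3,4,5,6}  ✓accept
'b' @ 3: {1,2,3,4,5,6}  ✓accept
end set {1,2,3,4,5,6} — state 1 in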